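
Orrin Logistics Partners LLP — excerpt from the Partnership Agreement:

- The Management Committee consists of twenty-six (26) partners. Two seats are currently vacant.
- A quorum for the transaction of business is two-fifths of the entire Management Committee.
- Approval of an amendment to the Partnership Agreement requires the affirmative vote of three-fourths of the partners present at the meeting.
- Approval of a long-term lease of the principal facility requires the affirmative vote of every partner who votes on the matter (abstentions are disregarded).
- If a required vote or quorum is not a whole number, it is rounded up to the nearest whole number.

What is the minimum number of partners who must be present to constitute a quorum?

2/5 of 26 = 10.40, rounded up to 11.

11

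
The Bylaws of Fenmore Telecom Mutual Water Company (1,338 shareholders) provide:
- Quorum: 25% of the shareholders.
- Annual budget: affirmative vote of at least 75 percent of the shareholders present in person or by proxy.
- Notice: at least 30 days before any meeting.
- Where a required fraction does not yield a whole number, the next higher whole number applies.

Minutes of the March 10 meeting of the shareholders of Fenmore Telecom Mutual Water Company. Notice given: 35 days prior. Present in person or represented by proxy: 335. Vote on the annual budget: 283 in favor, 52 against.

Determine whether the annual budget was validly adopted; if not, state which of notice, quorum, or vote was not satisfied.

Valid — all requirements satisfied.

Notice: 35 days given; 30 required. Satisfied.
Quorum: 25% of 1,338 = 334.50, rounded up to 335; 335 present. Satisfied.
Vote: requires three-fourths of those present (335); 3/4 of 335 = 251.25, rounded up to 252, so 252 needed; 283 in favor. Satisfied.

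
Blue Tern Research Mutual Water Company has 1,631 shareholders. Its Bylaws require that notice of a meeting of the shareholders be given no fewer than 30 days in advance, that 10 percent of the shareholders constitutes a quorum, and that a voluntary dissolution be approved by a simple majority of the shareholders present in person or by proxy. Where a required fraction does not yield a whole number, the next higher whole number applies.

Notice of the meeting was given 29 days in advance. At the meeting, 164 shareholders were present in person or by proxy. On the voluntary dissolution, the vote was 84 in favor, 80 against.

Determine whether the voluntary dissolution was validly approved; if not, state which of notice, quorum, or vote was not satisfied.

Invalid — notice requirement not satisfied.

Notice: 29 days given; 30 required. Not satisfied.
Quorum: 10% of 1,631 = 163.10, rounded up to 164; 164 present. Satisfied.
Vote: requires a majority of those present (164); a majority of 164 is 83, so 83 needed; 84 in favor. Satisfied.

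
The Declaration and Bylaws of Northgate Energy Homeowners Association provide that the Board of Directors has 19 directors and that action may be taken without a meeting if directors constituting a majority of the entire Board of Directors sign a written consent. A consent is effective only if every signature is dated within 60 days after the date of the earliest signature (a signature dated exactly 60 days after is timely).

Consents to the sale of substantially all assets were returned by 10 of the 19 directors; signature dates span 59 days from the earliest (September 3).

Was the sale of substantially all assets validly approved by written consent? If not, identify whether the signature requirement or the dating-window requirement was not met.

Signatures required: a majority of 19 — a majority of 19 is 10, so 10 needed; 10 signed. Sufficient.
Dating window: the latest signature is 59 days after the earliest; the limit is 60 days. Within the window.

Effective — both the signature and dating-window requirements are satisfied.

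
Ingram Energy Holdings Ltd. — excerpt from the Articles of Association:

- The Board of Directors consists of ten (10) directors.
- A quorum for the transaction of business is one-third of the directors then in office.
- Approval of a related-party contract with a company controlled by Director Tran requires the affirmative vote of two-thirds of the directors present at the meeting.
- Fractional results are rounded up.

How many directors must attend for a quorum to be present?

4

1/3 of 10 = 3.33, rounded up to 4.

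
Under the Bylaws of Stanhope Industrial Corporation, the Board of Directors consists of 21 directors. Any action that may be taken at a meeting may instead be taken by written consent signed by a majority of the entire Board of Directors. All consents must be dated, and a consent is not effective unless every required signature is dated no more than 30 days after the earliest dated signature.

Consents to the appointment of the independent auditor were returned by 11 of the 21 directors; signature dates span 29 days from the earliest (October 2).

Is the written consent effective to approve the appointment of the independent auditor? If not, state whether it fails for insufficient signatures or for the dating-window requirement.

Signatures required: a majority of 21 — a majority of 21 is 11, so 11 needed; 11 signed. Sufficient.
Dating window: the latest signature is 29 days after the earliest; the limit is 30 days. Within the window.

Effective — both the signature and dating-window requirements are satisfied.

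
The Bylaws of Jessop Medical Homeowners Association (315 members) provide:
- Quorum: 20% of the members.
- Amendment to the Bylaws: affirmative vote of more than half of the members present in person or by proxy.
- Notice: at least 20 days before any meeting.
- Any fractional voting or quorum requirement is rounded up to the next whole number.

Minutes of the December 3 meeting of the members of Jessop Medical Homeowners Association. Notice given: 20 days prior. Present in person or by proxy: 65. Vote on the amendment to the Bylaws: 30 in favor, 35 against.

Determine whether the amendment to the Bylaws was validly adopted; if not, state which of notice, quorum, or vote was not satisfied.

Invalid — vote requirement not satisfied.

Notice: 20 days given; 20 required. Satisfied.
Quorum: 20% of 315 = 63; 65 present. Satisfied.
Vote: requires a majority of those present (65); a majority of 65 is 33, so 33 needed; 30 in favor. Not satisfied.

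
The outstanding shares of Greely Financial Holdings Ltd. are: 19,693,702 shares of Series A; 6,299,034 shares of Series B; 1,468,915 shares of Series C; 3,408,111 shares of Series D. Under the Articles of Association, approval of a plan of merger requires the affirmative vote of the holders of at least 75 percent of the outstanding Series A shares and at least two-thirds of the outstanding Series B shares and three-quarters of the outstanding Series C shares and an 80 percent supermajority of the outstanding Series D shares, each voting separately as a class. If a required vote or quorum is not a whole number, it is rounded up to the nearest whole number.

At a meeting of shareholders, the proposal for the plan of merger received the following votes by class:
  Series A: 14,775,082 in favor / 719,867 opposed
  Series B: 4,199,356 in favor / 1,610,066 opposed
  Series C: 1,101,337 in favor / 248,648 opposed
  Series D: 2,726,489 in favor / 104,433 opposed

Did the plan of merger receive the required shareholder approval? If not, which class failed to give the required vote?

Series A: 3/4 of 19693702 = 14770276.50, rounded up to 14770277; 14,770,277 required, 14,775,082 in favor — approved.
Series B: 2/3 of 6299034 = 4199356; 4,199,356 required, 4,199,356 in favor — approved.
Series C: 3/4 of 1468915 = 1101686.25, rounded up to 1101687; 1,101,687 required, 1,101,337 in favor — not approved.
Series D: 4/5 of 3408111 = 2726488.80, rounded up to 2726489; 2,726,489 required, 2,726,489 in favor — approved.

Not approved — the Series C shares did not give the required vote.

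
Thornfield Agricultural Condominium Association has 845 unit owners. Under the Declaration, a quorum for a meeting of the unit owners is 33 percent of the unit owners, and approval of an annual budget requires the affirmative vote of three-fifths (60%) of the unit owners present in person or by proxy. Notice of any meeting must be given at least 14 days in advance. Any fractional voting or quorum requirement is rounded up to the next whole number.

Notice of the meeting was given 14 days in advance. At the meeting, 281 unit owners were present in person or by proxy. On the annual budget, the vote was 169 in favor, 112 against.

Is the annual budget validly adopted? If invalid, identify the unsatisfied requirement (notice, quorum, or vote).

Notice: 14 days given; 14 required. Satisfied.
Quorum: 33% of 845 = 278.85, rounded up to 279; 281 present. Satisfied.
Vote: requires three-fifths of those present (281); 3/5 of 281 = 168.60, rounded up to 169, so 169 needed; 169 in favor. Satisfied.

Valid — all requirements satisfied.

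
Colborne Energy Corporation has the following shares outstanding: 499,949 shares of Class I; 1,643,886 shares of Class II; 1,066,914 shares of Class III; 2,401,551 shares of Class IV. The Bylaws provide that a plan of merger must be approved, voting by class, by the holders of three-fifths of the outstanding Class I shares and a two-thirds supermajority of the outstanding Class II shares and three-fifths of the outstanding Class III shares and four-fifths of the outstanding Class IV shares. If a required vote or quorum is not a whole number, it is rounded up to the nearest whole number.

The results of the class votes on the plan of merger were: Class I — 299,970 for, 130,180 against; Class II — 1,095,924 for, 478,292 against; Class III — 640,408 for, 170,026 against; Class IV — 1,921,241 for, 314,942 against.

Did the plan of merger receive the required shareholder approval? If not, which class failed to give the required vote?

Class I: 3/5 of 499949 = 299969.40, rounded up to 299970; 299,970 required, 299,970 in favor — approved.
Class II: 2/3 of 1643886 = 1095924; 1,095,924 required, 1,095,924 in favor — approved.
Class III: 3/5 of 1066914 = 640148.40, rounded up to 640149; 640,149 required, 640,408 in favor — approved.
Class IV: 4/5 of 2401551 = 1921240.80, rounded up to 1921241; 1,921,241 required, 1,921,241 in favor — approved.

Approved — every class gave the required vote.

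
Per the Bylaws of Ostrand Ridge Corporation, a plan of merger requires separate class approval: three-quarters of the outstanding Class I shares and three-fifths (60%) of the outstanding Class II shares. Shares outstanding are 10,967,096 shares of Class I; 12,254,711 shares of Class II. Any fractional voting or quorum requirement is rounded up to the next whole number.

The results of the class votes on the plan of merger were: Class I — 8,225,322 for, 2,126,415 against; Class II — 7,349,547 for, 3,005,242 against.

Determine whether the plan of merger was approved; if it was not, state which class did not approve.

Not approved — the Class II shares did not give the required vote.

Class I: 3/4 of 10967096 = 8225322; 8,225,322 required, 8,225,322 in favor — approved.
Class II: 3/5 of 12254711 = 7352826.60, rounded up to 7352827; 7,352,827 required, 7,349,547 in favor — not approved.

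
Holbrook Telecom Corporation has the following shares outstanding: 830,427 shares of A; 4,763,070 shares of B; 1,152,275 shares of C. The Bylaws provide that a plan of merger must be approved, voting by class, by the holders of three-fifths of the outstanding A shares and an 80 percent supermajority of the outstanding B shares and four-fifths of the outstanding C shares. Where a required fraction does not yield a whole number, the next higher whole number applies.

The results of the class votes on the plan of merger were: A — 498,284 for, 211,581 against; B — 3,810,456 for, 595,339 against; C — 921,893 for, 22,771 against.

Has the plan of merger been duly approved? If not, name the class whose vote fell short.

A: 3/5 of 830427 = 498256.20, rounded up to 498257; 498,257 required, 498,284 in favor — approved.
B: 4/5 of 4763070 = 3810456; 3,810,456 required, 3,810,456 in favor — approved.
C: 4/5 of 1152275 = 921820; 921,820 required, 921,893 in favor — approved.

Approved — every class gave the required vote.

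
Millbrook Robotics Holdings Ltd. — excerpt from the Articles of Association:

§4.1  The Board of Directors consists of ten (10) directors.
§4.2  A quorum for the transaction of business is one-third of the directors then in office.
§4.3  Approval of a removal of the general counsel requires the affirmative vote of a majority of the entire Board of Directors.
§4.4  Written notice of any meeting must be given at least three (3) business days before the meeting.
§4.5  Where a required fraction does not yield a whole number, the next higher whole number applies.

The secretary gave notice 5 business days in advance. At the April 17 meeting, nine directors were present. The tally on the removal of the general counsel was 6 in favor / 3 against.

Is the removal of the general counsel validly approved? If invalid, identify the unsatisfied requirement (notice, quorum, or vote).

Valid — all requirements satisfied.

Notice: 5 business days given; 3 required (5 ≥ 3). Satisfied.
Quorum: 9 present; quorum is 4. Satisfied.
Vote: the removal of the general counsel requires a majority of the entire Board of Directors (10). A majority of 10 is 6, so 6 affirmative votes are needed; 6 voted in favor. Satisfied.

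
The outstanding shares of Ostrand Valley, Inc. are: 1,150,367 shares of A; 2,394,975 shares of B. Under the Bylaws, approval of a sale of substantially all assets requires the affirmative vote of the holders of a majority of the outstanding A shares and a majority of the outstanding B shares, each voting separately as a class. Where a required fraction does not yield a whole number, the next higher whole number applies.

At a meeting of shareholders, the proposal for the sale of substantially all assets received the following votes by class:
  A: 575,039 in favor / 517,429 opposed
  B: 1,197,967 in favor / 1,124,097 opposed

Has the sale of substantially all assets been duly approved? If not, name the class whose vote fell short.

Not approved — the A shares did not give the required vote.

A: a majority of 1150367 is 575184; 575,184 required, 575,039 in favor — not approved.
B: a majority of 2394975 is 1197488; 1,197,488 required, 1,197,967 in favor — approved.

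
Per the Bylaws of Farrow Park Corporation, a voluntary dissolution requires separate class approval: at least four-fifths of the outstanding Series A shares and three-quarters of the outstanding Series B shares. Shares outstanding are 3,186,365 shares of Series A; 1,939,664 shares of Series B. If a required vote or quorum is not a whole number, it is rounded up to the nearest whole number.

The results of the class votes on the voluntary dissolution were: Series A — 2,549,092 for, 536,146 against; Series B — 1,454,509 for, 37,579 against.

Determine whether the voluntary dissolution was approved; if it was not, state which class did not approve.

Not approved — the Series B shares did not give the required vote.

Series A: 4/5 of 3186365 = 2549092; 2,549,092 required, 2,549,092 in favor — approved.
Series B: 3/4 of 1939664 = 1454748; 1,454,748 required, 1,454,509 in favor — not approved.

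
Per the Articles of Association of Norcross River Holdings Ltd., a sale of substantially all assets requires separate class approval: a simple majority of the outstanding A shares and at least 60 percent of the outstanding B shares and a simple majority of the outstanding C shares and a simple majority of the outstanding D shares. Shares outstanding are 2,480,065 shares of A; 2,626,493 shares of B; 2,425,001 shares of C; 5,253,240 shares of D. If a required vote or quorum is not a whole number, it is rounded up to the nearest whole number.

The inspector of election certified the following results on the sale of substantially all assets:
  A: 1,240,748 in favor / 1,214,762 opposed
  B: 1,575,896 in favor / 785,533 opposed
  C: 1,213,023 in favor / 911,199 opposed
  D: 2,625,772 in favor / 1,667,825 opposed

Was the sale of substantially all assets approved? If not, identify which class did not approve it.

A: a majority of 2480065 is 1240033; 1,240,033 required, 1,240,748 in favor — approved.
B: 3/5 of 2626493 = 1575895.80, rounded up to 1575896; 1,575,896 required, 1,575,896 in favor — approved.
C: a majority of 2425001 is 1212501; 1,212,501 required, 1,213,023 in favor — approved.
D: a majority of 5253240 is 2626621; 2,626,621 required, 2,625,772 in favor — not approved.

Not approved — the D shares did not give the required vote.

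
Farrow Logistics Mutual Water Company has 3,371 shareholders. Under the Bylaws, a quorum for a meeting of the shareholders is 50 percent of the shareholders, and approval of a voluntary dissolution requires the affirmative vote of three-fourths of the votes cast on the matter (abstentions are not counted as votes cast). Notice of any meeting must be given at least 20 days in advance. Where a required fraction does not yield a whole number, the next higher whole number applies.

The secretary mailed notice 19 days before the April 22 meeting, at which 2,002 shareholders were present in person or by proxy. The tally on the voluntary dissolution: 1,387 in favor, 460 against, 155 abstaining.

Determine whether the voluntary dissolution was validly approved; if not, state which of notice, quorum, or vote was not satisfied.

Notice: 19 days given; 20 required. Not satisfied.
Quorum: 50% of 3,371 = 1,685.50, rounded up to 1,686; 2,002 present. Satisfied.
Vote: requires three-fourths of the votes cast (2,002 − 155 abstaining = 1,847); 3/4 of 1847 = 1385.25, rounded up to 1386, so 1,386 needed; 1,387 in favor. Satisfied.

Invalid — notice requirement not satisfied.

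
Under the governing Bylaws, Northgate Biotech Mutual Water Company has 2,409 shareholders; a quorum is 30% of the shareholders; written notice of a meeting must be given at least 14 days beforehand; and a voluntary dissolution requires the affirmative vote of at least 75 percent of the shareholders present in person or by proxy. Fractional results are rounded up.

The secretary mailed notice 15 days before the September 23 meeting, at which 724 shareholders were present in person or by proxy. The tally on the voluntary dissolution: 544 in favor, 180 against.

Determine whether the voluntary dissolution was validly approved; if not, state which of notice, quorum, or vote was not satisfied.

Notice: 15 days given; 14 required. Satisfied.
Quorum: 30% of 2,409 = 722.70, rounded up to 723; 724 present. Satisfied.
Vote: requires three-fourths of those present (724); 3/4 of 724 = 543, so 543 needed; 544 in favor. Satisfied.

Valid — all requirements satisfied.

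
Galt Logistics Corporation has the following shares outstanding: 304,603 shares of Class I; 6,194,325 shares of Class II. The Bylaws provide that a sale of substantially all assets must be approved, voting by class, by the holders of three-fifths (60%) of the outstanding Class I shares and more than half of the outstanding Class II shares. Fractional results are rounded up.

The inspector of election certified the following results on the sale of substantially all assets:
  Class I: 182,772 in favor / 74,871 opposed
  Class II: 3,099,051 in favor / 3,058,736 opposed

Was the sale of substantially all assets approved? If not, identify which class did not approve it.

Class I: 3/5 of 304603 = 182761.80, rounded up to 182762; 182,762 required, 182,772 in favor — approved.
Class II: a majority of 6194325 is 3097163; 3,097,163 required, 3,099,051 in favor — approved.

Approved — every class gave the required vote.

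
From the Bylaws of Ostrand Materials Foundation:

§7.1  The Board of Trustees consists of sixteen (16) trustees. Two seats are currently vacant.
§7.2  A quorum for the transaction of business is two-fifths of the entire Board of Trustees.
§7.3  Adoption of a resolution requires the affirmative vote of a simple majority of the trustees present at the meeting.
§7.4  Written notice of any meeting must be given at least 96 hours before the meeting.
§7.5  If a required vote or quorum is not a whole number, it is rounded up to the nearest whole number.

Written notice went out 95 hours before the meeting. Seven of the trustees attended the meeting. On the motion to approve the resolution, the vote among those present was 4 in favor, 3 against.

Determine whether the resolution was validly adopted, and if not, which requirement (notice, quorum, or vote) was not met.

Invalid — notice requirement not satisfied.

Notice: 95 hours given; 96 required (95 < 96). Not satisfied.
Quorum: 7 present; quorum is 7. Satisfied.
Vote: the resolution requires a majority of the trustees present (7). A majority of 7 is 4, so 4 affirmative votes are needed; 4 voted in favor. Satisfied.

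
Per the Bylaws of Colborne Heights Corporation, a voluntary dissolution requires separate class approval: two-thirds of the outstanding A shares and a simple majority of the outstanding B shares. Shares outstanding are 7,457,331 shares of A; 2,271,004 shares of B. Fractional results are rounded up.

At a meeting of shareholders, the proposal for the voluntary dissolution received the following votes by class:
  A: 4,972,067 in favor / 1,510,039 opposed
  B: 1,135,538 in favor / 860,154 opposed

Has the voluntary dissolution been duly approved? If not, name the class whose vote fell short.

Approved — every class gave the required vote.

A: 2/3 of 7457331 = 4971554; 4,971,554 required, 4,972,067 in favor — approved.
B: a majority of 2271004 is 1135503; 1,135,503 required, 1,135,538 in favor — approved.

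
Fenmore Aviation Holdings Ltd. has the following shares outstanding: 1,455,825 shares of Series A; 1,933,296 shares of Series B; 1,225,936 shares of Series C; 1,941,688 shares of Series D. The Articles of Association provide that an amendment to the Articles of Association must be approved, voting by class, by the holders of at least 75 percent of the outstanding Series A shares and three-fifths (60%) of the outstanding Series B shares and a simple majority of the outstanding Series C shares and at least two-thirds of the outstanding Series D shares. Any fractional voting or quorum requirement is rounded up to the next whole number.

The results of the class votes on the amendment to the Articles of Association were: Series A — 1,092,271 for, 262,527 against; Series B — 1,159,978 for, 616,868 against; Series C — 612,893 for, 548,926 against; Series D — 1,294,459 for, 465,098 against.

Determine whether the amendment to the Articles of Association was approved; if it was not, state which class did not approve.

Series A: 3/4 of 1455825 = 1091868.75, rounded up to 1091869; 1,091,869 required, 1,092,271 in favor — approved.
Series B: 3/5 of 1933296 = 1159977.60, rounded up to 1159978; 1,159,978 required, 1,159,978 in favor — approved.
Series C: a majority of 1225936 is 612969; 612,969 required, 612,893 in favor — not approved.
Series D: 2/3 of 1941688 = 1294458.67, rounded up to 1294459; 1,294,459 required, 1,294,459 in favor — approved.

Not approved — the Series C shares did not give the required vote.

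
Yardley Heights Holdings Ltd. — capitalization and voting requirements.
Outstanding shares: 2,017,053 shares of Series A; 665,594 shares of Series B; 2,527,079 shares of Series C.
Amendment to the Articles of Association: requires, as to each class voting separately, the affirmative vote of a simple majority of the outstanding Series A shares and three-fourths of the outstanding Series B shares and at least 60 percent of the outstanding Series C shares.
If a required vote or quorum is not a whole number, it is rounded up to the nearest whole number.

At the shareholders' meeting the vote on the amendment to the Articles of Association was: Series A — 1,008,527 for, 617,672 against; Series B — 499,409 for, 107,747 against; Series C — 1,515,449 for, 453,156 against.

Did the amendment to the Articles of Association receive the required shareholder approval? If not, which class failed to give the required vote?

Not approved — the Series C shares did not give the required vote.

Series A: a majority of 2017053 is 1008527; 1,008,527 required, 1,008,527 in favor — approved.
Series B: 3/4 of 665594 = 499195.50, rounded up to 499196; 499,196 required, 499,409 in favor — approved.
Series C: 3/5 of 2527079 = 1516247.40, rounded up to 1516248; 1,516,248 required, 1,515,449 in favor — not approved.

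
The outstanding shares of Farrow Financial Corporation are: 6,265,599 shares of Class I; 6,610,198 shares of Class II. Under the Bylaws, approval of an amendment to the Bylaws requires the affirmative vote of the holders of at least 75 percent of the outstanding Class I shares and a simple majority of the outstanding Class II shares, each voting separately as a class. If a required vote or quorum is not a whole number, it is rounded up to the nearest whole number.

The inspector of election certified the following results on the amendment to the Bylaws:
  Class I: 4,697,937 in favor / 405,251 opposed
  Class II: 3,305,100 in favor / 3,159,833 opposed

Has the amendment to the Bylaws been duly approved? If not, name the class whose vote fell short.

Class I: 3/4 of 6265599 = 4699199.25, rounded up to 4699200; 4,699,200 required, 4,697,937 in favor — not approved.
Class II: a majority of 6610198 is 3305100; 3,305,100 required, 3,305,100 in favor — approved.

Not approved — the Class I shares did not give the required vote.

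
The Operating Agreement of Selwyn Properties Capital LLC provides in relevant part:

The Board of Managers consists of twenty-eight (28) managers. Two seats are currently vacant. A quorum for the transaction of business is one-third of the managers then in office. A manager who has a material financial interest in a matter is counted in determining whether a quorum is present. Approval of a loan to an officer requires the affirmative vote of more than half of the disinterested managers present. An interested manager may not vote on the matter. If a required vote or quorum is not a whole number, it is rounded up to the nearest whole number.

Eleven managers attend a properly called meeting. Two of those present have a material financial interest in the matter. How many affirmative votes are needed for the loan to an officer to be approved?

The loan to an officer requires a majority of the disinterested managers present (11 − 2 = 9).
A majority of 9 is 5.

5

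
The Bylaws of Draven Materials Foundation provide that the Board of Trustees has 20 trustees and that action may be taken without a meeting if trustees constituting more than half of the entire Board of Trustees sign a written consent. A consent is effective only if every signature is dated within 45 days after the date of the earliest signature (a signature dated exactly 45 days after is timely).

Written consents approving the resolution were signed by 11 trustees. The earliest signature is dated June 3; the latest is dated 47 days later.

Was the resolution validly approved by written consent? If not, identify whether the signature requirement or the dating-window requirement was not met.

Signatures required: more than half of 20 — a majority of 20 is 11, so 11 needed; 11 signed. Sufficient.
Dating window: the latest signature is 47 days after the earliest; the limit is 45 days. Outside the window.

Not effective — dating-window requirement not satisfied.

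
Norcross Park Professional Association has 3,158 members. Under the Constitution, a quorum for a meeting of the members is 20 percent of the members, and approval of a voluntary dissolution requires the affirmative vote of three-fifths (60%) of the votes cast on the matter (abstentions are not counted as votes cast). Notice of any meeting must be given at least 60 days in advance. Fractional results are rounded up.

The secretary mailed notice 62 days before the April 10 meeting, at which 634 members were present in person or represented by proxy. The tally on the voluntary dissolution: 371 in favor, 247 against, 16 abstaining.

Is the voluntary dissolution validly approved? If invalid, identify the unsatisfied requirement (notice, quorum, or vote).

Notice: 62 days given; 60 required. Satisfied.
Quorum: 20% of 3,158 = 631.60, rounded up to 632; 634 present. Satisfied.
Vote: requires three-fifths of the votes cast (634 − 16 abstaining = 618); 3/5 of 618 = 370.80, rounded up to 371, so 371 needed; 371 in favor. Satisfied.

Valid — all requirements satisfied.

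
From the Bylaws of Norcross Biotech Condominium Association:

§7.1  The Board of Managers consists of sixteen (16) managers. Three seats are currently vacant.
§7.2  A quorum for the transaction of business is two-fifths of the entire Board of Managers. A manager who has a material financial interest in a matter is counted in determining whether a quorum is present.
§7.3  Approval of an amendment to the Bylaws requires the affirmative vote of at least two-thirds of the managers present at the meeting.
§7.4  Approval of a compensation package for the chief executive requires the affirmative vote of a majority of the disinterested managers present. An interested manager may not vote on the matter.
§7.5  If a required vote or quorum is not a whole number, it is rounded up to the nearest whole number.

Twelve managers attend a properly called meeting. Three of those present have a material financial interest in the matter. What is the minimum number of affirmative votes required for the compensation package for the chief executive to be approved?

5

The compensation package for the chief executive requires a majority of the disinterested managers present (12 − 3 = 9).
A majority of 9 is 5.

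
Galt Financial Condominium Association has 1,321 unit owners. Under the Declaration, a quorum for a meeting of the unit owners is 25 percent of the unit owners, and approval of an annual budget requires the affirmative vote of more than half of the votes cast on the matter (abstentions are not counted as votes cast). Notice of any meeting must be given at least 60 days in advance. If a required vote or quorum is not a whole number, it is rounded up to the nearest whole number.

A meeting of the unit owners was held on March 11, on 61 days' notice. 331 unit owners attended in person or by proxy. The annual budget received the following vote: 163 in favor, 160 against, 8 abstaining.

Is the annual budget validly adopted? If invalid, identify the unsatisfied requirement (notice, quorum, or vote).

Valid — all requirements satisfied.

Notice: 61 days given; 60 required. Satisfied.
Quorum: 25% of 1,321 = 330.25, rounded up to 331; 331 present. Satisfied.
Vote: requires a majority of the votes cast (331 − 8 abstaining = 323); a majority of 323 is 162, so 162 needed; 163 in favor. Satisfied.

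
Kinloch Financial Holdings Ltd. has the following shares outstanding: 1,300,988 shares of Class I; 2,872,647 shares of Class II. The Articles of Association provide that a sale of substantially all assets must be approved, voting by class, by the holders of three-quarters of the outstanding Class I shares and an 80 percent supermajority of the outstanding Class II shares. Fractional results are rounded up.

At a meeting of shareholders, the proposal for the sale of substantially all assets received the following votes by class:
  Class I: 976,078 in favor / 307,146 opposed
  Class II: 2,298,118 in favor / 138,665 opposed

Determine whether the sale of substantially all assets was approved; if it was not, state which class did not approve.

Class I: 3/4 of 1300988 = 975741; 975,741 required, 976,078 in favor — approved.
Class II: 4/5 of 2872647 = 2298117.60, rounded up to 2298118; 2,298,118 required, 2,298,118 in favor — approved.

Approved — every class gave the required vote.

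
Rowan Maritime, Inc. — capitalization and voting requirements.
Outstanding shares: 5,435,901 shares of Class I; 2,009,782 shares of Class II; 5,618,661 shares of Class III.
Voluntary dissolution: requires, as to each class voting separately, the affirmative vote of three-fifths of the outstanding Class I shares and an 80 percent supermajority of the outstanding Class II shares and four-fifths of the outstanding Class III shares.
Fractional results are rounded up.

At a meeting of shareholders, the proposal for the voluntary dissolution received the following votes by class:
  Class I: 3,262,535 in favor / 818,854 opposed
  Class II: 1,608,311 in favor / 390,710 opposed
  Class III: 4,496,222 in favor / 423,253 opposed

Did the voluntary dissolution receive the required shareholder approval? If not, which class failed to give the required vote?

Class I: 3/5 of 5435901 = 3261540.60, rounded up to 3261541; 3,261,541 required, 3,262,535 in favor — approved.
Class II: 4/5 of 2009782 = 1607825.60, rounded up to 1607826; 1,607,826 required, 1,608,311 in favor — approved.
Class III: 4/5 of 5618661 = 4494928.80, rounded up to 4494929; 4,494,929 required, 4,496,222 in favor — approved.

Approved — every class gave the required vote.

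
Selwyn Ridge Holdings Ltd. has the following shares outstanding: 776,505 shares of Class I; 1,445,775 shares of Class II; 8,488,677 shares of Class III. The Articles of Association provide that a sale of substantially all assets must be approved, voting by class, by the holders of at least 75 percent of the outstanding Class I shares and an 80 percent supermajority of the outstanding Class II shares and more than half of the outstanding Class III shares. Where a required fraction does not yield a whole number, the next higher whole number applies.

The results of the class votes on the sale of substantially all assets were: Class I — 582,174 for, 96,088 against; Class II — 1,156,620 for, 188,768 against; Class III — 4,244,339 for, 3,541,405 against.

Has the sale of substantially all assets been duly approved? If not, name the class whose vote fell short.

Class I: 3/4 of 776505 = 582378.75, rounded up to 582379; 582,379 required, 582,174 in favor — not approved.
Class II: 4/5 of 1445775 = 1156620; 1,156,620 required, 1,156,620 in favor — approved.
Class III: a majority of 8488677 is 4244339; 4,244,339 required, 4,244,339 in favor — approved.

Not approved — the Class I shares did not give the required vote.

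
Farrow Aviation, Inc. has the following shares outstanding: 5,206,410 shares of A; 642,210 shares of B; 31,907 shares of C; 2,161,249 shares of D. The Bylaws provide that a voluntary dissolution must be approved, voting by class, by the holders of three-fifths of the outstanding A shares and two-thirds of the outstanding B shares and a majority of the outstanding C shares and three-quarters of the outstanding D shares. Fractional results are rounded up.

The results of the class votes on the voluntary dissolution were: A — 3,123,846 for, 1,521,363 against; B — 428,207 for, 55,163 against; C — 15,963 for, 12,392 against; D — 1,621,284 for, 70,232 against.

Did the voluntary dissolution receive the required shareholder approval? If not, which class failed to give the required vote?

A: 3/5 of 5206410 = 3123846; 3,123,846 required, 3,123,846 in favor — approved.
B: 2/3 of 642210 = 428140; 428,140 required, 428,207 in favor — approved.
C: a majority of 31907 is 15954; 15,954 required, 15,963 in favor — approved.
D: 3/4 of 2161249 = 1620936.75, rounded up to 1620937; 1,620,937 required, 1,621,284 in favor — approved.

Approved — every class gave the required vote.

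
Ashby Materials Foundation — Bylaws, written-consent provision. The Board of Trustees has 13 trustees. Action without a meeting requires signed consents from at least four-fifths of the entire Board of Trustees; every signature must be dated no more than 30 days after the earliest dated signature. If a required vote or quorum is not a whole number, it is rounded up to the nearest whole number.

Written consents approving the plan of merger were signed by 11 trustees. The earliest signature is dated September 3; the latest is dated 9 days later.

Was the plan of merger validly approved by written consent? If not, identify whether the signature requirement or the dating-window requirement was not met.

Signatures required: at least four-fifths of 13 — 4/5 of 13 = 10.40, rounded up to 11, so 11 needed; 11 signed. Sufficient.
Dating window: the latest signature is 9 days after the earliest; the limit is 30 days. Within the window.

Effective — both the signature and dating-window requirements are satisfied.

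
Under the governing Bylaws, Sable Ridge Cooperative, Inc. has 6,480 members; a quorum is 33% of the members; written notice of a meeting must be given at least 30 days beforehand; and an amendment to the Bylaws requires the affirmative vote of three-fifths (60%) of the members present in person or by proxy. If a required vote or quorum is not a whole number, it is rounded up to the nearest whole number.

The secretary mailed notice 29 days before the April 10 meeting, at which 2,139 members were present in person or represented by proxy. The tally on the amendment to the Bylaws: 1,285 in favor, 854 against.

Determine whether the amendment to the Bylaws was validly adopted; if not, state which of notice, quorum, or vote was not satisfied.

Notice: 29 days given; 30 required. Not satisfied.
Quorum: 33% of 6,480 = 2,138.40, rounded up to 2,139; 2,139 present. Satisfied.
Vote: requires three-fifths of those present (2,139); 3/5 of 2139 = 1283.40, rounded up to 1284, so 1,284 needed; 1,285 in favor. Satisfied.

Invalid — notice requirement not satisfied.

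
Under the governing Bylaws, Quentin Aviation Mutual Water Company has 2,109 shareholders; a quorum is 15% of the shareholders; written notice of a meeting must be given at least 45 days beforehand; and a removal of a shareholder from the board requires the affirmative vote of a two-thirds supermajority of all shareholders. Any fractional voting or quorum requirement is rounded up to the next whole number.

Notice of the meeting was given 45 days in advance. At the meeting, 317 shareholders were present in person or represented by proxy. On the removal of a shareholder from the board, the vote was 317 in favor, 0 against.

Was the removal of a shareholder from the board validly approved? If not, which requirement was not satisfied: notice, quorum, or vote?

Invalid — vote requirement not satisfied.

Notice: 45 days given; 45 required. Satisfied.
Quorum: 15% of 2,109 = 316.35, rounded up to 317; 317 present. Satisfied.
Vote: requires two-thirds of all shareholders (2,109); 2/3 of 2109 = 1406, so 1,406 needed; 317 in favor. Not satisfied.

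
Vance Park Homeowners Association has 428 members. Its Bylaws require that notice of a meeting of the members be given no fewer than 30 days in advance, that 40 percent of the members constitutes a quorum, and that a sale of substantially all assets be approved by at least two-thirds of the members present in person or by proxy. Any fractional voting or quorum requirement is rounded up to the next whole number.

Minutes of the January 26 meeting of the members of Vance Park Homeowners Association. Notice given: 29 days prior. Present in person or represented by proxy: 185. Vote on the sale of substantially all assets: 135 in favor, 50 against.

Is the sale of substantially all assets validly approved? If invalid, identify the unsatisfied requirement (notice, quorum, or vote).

Invalid — notice requirement not satisfied.

Notice: 29 days given; 30 required. Not satisfied.
Quorum: 40% of 428 = 171.20, rounded up to 172; 185 present. Satisfied.
Vote: requires two-thirds of those present (185); 2/3 of 185 = 123.33, rounded up to 124, so 124 needed; 135 in favor. Satisfied.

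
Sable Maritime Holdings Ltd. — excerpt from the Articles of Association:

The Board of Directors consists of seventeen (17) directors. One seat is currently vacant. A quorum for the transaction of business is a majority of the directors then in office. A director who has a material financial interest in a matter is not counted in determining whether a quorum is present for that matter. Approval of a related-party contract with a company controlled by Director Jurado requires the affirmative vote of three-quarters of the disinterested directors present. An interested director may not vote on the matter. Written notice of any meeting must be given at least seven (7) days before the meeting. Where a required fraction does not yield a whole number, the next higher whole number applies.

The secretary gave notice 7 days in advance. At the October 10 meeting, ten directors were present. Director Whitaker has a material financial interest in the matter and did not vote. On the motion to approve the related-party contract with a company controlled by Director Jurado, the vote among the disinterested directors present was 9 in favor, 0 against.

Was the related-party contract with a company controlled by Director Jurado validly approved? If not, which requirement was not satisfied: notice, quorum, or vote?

Notice: 7 days given; 7 required (7 ≥ 7). Satisfied.
Quorum: 10 present, but the 1 interested director does not count, leaving 9. Quorum is 9. Satisfied.
Vote: the related-party contract with a company controlled by Director Jurado requires three-fourths of the disinterested directors present (10 − 1 = 9). 3/4 of 9 = 6.75, rounded up to 7, so 7 affirmative votes are needed; 9 voted in favor. Satisfied.

Valid — all requirements satisfied.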